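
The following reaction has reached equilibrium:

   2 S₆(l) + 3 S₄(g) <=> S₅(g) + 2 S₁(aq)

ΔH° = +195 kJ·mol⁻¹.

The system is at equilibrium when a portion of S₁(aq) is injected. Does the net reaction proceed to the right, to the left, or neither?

Adding S₁ (aq), a product, drives the reaction to the left.

left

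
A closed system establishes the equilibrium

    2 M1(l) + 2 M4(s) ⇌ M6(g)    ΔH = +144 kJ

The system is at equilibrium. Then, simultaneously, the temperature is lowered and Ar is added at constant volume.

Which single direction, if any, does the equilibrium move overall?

The forward reaction is endothermic. Lowering T favours the exothermic direction — shift to the left.
At constant volume, adding an inert gas leaves every reacting species' partial pressure unchanged, so Q is unchanged — no shift from this change.
Only the nonzero effect(s) matter; the net shift is to the left.

left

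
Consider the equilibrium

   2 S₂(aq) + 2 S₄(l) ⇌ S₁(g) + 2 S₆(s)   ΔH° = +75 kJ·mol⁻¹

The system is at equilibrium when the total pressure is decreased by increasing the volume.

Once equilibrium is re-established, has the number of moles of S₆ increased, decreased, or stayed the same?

Gas moles: reactants 0, products 1 (Δn_gas = +1). Expansion shifts the system toward the side with more moles of gas — to the right.
The net shift is to the right. S₆ is a product, so its amount increases.

increases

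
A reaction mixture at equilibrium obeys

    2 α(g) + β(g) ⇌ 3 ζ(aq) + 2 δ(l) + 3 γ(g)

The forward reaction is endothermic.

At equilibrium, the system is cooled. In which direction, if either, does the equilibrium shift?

left

The forward reaction is endothermic. Lowering T favours the exothermic direction — shift to the left.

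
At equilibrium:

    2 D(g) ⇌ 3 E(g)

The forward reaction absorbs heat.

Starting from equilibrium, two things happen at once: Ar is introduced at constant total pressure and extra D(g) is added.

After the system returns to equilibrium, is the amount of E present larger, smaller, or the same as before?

Adding inert gas at constant total pressure expands the volume and lowers every reacting partial pressure. With Δn_gas = 3 − 2 = +1, Q moves away from K toward the side with fewer gas moles, so the system shifts toward the side with more gas moles — to the right.
Adding D (g), a reactant, drives the reaction to the right.
The net shift is to the right. E is a product, so its amount increases.

increases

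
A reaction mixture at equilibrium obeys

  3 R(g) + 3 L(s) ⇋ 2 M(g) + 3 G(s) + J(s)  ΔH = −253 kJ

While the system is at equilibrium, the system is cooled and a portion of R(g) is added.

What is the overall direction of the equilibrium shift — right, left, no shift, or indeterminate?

The forward reaction is exothermic. Lowering T favours the exothermic direction — shift to the right.
Adding R (g), a reactant, drives the reaction to the right.
All effects act in the same direction — net shift to the right.

right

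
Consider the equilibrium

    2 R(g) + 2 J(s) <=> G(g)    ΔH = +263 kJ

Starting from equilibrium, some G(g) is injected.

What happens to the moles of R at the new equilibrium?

Adding G (g), a product, drives the reaction to the left.
The net shift is to the left. R is a reactant, so its amount increases.

increases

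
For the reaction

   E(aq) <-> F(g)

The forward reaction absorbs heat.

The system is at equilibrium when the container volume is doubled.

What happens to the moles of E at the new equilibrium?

Gas moles: reactants 0, products 1 (Δn_gas = +1). Expansion shifts the system toward the side with more moles of gas — to the right.
The net shift is to the right. E is a reactant, so its amount decreases.

decreases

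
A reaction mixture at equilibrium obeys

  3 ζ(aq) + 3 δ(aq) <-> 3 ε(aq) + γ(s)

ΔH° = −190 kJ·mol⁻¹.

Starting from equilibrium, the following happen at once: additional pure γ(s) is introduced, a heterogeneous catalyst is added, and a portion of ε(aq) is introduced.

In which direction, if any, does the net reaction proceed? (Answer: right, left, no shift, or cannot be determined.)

γ is a pure solid; its activity is 1 regardless of amount, so Q is unaffected — no shift from this change.
A catalyst speeds both forward and reverse rates equally; it changes neither Q nor K — no shift from this change.
Adding ε (aq), a product, drives the reaction to the left.
Only the nonzero effect(s) matter; the net shift is to the left.

left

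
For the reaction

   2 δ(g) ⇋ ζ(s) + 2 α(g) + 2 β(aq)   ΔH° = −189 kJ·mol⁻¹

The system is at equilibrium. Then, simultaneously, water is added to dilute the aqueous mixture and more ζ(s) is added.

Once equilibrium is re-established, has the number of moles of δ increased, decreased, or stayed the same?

decreases

Dilution lowers every aqueous concentration by the same factor. Δn_aq = 2 − 0 = +2, so the system shifts toward the side with more dissolved moles — to the right.
ζ is a pure solid; its activity is 1 regardless of amount, so Q is unaffected — no shift from this change.
The net shift is to the right. δ is a reactant, so its amount decreases.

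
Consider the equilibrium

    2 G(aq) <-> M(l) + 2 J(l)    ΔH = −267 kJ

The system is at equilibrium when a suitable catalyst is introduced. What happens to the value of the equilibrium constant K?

unchanged

The equilibrium constant depends only on temperature. This perturbation changes neither the position of equilibrium nor K.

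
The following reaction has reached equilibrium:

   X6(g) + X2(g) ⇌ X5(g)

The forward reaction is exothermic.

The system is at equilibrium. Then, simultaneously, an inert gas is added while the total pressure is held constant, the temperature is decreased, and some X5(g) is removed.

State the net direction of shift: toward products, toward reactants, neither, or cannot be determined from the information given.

Adding inert gas at constant total pressure expands the volume and lowers every reacting partial pressure. With Δn_gas = 1 − 2 = -1, Q moves away from K toward the side with fewer gas moles, so the system shifts toward the side with more gas moles — to the left.
The forward reaction is exothermic. Lowering T favours the exothermic direction — shift to the right.
Removing X5 (g), a product, drives the reaction to the right.
The individual effects push in opposite directions; without quantitative information the net direction cannot be determined.

cannot be determined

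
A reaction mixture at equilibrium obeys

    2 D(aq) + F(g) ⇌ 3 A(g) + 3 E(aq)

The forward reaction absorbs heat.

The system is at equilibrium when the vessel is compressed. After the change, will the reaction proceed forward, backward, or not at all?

Gas moles: reactants 1, products 3 (Δn_gas = +2). Compression shifts the system toward the side with fewer moles of gas — to the left.

left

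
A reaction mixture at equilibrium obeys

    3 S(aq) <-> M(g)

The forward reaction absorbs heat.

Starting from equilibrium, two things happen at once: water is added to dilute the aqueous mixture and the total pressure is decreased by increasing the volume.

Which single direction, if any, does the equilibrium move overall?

cannot be determined

Dilution lowers every aqueous concentration by the same factor. Δn_aq = 0 − 3 = -3, so the system shifts toward the side with more dissolved moles — to the left.
Gas moles: reactants 0, products 1 (Δn_gas = +1). Expansion shifts the system toward the side with more moles of gas — to the right.
The individual effects push in opposite directions; without quantitative information the net direction cannot be determined.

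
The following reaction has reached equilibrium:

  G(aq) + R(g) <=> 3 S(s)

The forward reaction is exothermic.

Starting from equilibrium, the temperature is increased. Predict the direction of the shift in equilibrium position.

The forward reaction is exothermic. Raising T favours the endothermic direction — shift to the left.

left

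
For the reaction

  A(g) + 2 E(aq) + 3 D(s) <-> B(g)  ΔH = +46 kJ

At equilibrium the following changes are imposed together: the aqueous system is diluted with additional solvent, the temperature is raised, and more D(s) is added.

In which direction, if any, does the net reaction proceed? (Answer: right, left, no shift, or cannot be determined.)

cannot be determined

Dilution lowers every aqueous concentration by the same factor. Δn_aq = 0 − 2 = -2, so the system shifts toward the side with more dissolved moles — to the left.
The forward reaction is endothermic. Raising T favours the endothermic direction — shift to the right.
D is a pure solid; its activity is 1 regardless of amount, so Q is unaffected — no shift from this change.
The individual effects push in opposite directions; without quantitative information the net direction cannot be determined.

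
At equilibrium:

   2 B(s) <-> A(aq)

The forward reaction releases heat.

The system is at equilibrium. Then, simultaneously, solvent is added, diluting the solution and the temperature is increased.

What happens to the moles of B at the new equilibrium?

Dilution lowers every aqueous concentration by the same factor. Δn_aq = 1 − 0 = +1, so the system shifts toward the side with more dissolved moles — to the right.
The forward reaction is exothermic. Raising T favours the endothermic direction — shift to the left.
The two effects oppose each other, so the net shift — and hence the change in B — cannot be determined from the given information.

cannot be determined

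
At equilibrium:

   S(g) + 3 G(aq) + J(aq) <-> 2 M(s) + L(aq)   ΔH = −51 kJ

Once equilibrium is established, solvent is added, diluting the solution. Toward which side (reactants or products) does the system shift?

Dilution lowers every aqueous concentration by the same factor. Δn_aq = 1 − 4 = -3, so the system shifts toward the side with more dissolved moles — to the left.

left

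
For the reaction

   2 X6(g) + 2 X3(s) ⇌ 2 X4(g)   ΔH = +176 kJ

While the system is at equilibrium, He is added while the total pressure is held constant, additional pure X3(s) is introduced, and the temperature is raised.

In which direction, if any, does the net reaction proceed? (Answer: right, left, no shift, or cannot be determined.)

Adding inert gas at constant total pressure expands the volume, scaling every reacting partial pressure by the same factor. Δn_gas = 2 − 2 = 0, so Q is unchanged — no shift.
X3 is a pure solid; its activity is 1 regardless of amount, so Q is unaffected — no shift from this change.
The forward reaction is endothermic. Raising T favours the endothermic direction — shift to the right.
Only the nonzero effect(s) matter; the net shift is to the right.

right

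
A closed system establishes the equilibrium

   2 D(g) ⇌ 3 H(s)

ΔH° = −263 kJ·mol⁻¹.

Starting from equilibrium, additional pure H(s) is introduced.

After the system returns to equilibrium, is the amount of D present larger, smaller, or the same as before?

unchanged

H is a pure solid; its activity is 1 regardless of amount, so Q is unaffected — no shift from this change.
No net shift occurs, so the amount of D is unchanged.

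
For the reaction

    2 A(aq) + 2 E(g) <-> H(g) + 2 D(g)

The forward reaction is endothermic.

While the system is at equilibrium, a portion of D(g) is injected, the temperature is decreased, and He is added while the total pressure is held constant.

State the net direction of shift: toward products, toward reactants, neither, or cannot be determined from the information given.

Adding D (g), a product, drives the reaction to the left.
The forward reaction is endothermic. Lowering T favours the exothermic direction — shift to the left.
Adding inert gas at constant total pressure expands the volume and lowers every reacting partial pressure. With Δn_gas = 3 − 2 = +1, Q moves away from K toward the side with fewer gas moles, so the system shifts toward the side with more gas moles — to the right.
The individual effects push in opposite directions; without quantitative information the net direction cannot be determined.

cannot be determined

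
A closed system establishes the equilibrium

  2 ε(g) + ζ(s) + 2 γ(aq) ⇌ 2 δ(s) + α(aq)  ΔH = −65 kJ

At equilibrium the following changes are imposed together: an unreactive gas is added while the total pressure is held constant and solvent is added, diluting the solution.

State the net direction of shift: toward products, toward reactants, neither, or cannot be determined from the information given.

left

Adding inert gas at constant total pressure expands the volume and lowers every reacting partial pressure. With Δn_gas = 0 − 2 = -2, Q moves away from K toward the side with fewer gas moles, so the system shifts toward the side with more gas moles — to the left.
Dilution lowers every aqueous concentration by the same factor. Δn_aq = 1 − 2 = -1, so the system shifts toward the side with more dissolved moles — to the left.
All effects act in the same direction — net shift to the left.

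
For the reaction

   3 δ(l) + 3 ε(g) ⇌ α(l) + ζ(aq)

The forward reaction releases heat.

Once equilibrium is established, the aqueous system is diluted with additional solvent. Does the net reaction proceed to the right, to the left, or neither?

right

Dilution lowers every aqueous concentration by the same factor. Δn_aq = 1 − 0 = +1, so the system shifts toward the side with more dissolved moles — to the right.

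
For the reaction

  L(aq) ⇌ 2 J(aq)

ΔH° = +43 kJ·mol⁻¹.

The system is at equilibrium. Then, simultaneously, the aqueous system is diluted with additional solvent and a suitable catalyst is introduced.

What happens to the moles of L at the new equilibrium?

Dilution lowers every aqueous concentration by the same factor. Δn_aq = 2 − 1 = +1, so the system shifts toward the side with more dissolved moles — to the right.
A catalyst speeds both forward and reverse rates equally; it changes neither Q nor K — no shift from this change.
The net shift is to the right. L is a reactant, so its amount decreases.

decreases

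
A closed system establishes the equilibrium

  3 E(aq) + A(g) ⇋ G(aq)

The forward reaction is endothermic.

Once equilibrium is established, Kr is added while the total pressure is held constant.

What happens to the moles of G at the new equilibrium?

decreases

Adding inert gas at constant total pressure expands the volume and lowers every reacting partial pressure. With Δn_gas = 0 − 1 = -1, Q moves away from K toward the side with fewer gas moles, so the system shifts toward the side with more gas moles — to the left.
The net shift is to the left. G is a product, so its amount decreases.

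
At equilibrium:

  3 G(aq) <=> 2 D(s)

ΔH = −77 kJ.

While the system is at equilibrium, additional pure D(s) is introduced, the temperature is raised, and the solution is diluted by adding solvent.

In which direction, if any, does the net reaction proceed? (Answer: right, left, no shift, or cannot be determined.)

left

D is a pure solid; its activity is 1 regardless of amount, so Q is unaffected — no shift from this change.
The forward reaction is exothermic. Raising T favours the endothermic direction — shift to the left.
Dilution lowers every aqueous concentration by the same factor. Δn_aq = 0 − 3 = -3, so the system shifts toward the side with more dissolved moles — to the left.
Only the nonzero effect(s) matter; the net shift is to the left.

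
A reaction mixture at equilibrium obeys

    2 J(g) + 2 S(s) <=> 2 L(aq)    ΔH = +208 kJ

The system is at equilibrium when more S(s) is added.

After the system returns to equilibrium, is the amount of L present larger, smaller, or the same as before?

unchanged

S is a pure solid; its activity is 1 regardless of amount, so Q is unaffected — no shift from this change.
No net shift occurs, so the amount of L is unchanged.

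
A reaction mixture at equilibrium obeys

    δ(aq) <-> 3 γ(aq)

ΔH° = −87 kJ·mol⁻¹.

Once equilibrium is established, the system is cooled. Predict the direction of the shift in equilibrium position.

right

The forward reaction is exothermic. Lowering T favours the exothermic direction — shift to the right.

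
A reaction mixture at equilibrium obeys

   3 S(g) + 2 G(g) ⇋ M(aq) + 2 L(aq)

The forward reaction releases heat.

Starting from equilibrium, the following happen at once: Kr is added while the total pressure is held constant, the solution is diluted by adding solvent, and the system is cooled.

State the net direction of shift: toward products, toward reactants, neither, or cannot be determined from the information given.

Adding inert gas at constant total pressure expands the volume and lowers every reacting partial pressure. With Δn_gas = 0 − 5 = -5, Q moves away from K toward the side with fewer gas moles, so the system shifts toward the side with more gas moles — to the left.
Dilution lowers every aqueous concentration by the same factor. Δn_aq = 3 − 0 = +3, so the system shifts toward the side with more dissolved moles — to the right.
The forward reaction is exothermic. Lowering T favours the exothermic direction — shift to the right.
The individual effects push in opposite directions; without quantitative information the net direction cannot be determined.

cannot be determined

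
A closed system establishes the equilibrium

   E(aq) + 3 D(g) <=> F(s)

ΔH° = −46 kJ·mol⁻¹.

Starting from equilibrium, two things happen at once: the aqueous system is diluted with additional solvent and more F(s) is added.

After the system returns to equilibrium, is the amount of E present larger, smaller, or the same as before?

Dilution lowers every aqueous concentration by the same factor. Δn_aq = 0 − 1 = -1, so the system shifts toward the side with more dissolved moles — to the left.
F is a pure solid; its activity is 1 regardless of amount, so Q is unaffected — no shift from this change.
The net shift is to the left. E is a reactant, so its amount increases.

increases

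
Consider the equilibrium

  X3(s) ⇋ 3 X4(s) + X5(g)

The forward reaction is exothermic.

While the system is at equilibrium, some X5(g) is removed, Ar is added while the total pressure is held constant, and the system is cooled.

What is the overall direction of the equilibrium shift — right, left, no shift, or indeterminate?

right

Removing X5 (g), a product, drives the reaction to the right.
Adding inert gas at constant total pressure expands the volume and lowers every reacting partial pressure. With Δn_gas = 1 − 0 = +1, Q moves away from K toward the side with fewer gas moles, so the system shifts toward the side with more gas moles — to the right.
The forward reaction is exothermic. Lowering T favours the exothermic direction — shift to the right.
All effects act in the same direction — net shift to the right.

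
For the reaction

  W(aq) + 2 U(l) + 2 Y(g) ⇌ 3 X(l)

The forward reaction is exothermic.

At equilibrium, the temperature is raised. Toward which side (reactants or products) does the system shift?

The forward reaction is exothermic. Raising T favours the endothermic direction — shift to the left.

left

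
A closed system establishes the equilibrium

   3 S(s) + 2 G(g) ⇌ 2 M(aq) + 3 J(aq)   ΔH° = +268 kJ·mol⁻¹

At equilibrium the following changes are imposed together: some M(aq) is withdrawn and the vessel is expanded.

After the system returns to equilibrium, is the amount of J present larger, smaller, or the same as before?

Removing M (aq), a product, drives the reaction to the right.
Gas moles: reactants 2, products 0 (Δn_gas = -2). Expansion shifts the system toward the side with more moles of gas — to the left.
The two effects oppose each other, so the net shift — and hence the change in J — cannot be determined from the given information.

cannot be determined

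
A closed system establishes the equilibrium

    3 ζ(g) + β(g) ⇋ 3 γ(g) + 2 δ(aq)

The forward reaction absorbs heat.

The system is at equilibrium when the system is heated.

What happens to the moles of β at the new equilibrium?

decreases

The forward reaction is endothermic. Raising T favours the endothermic direction — shift to the right.
The net shift is to the right. β is a reactant, so its amount decreases.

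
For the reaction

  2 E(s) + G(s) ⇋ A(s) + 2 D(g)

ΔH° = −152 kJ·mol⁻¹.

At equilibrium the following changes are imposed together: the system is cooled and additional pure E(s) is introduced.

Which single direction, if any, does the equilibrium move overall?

right

The forward reaction is exothermic. Lowering T favours the exothermic direction — shift to the right.
E is a pure solid; its activity is 1 regardless of amount, so Q is unaffected — no shift from this change.
Only the nonzero effect(s) matter; the net shift is to the right.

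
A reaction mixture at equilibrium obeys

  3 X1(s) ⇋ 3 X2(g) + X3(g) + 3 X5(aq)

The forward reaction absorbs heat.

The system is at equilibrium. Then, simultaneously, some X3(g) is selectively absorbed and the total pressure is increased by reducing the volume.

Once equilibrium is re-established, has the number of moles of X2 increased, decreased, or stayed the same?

cannot be determined

Removing X3 (g), a product, drives the reaction to the right.
Gas moles: reactants 0, products 4 (Δn_gas = +4). Compression shifts the system toward the side with fewer moles of gas — to the left.
The two effects oppose each other, so the net shift — and hence the change in X2 — cannot be determined from the given information.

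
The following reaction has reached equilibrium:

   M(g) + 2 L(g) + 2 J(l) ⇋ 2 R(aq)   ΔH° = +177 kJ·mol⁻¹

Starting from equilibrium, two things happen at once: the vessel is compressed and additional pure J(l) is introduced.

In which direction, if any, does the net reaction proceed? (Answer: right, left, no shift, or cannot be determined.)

Gas moles: reactants 3, products 0 (Δn_gas = -3). Compression shifts the system toward the side with fewer moles of gas — to the right.
J is a pure liquid; its activity is 1 regardless of amount, so Q is unaffected — no shift from this change.
Only the nonzero effect(s) matter; the net shift is to the right.

right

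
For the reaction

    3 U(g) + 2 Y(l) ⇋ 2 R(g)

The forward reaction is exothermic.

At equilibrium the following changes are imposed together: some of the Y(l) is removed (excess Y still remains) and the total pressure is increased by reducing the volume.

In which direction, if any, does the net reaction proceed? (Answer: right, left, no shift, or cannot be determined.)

right

Y is a pure liquid; its activity is 1 regardless of amount, so Q is unaffected — no shift from this change.
Gas moles: reactants 3, products 2 (Δn_gas = -1). Compression shifts the system toward the side with fewer moles of gas — to the right.
Only the nonzero effect(s) matter; the net shift is to the right.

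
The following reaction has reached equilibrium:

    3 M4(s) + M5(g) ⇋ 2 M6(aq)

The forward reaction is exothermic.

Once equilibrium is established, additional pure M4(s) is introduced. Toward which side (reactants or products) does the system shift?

no shift

M4 is a pure solid; its activity is 1 regardless of amount, so Q is unaffected — no shift from this change.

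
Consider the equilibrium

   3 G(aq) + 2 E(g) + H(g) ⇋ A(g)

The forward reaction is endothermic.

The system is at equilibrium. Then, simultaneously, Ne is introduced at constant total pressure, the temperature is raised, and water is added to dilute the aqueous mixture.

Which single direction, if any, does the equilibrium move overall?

Adding inert gas at constant total pressure expands the volume and lowers every reacting partial pressure. With Δn_gas = 1 − 3 = -2, Q moves away from K toward the side with fewer gas moles, so the system shifts toward the side with more gas moles — to the left.
The forward reaction is endothermic. Raising T favours the endothermic direction — shift to the right.
Dilution lowers every aqueous concentration by the same factor. Δn_aq = 0 − 3 = -3, so the system shifts toward the side with more dissolved moles — to the left.
The individual effects push in opposite directions; without quantitative information the net direction cannot be determined.

cannot be determined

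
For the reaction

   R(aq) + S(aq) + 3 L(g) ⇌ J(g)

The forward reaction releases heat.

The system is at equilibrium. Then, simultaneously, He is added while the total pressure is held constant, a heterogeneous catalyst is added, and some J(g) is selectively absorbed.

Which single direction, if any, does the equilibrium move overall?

cannot be determined

Adding inert gas at constant total pressure expands the volume and lowers every reacting partial pressure. With Δn_gas = 1 − 3 = -2, Q moves away from K toward the side with fewer gas moles, so the system shifts toward the side with more gas moles — to the left.
A catalyst speeds both forward and reverse rates equally; it changes neither Q nor K — no shift from this change.
Removing J (g), a product, drives the reaction to the right.
The individual effects push in opposite directions; without quantitative information the net direction cannot be determined.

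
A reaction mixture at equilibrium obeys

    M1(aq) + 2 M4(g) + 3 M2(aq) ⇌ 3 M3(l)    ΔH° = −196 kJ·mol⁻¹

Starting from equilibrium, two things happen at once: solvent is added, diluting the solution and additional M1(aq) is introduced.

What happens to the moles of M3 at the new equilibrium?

Dilution lowers every aqueous concentration by the same factor. Δn_aq = 0 − 4 = -4, so the system shifts toward the side with more dissolved moles — to the left.
Adding M1 (aq), a reactant, drives the reaction to the right.
The two effects oppose each other, so the net shift — and hence the change in M3 — cannot be determined from the given information.

cannot be determined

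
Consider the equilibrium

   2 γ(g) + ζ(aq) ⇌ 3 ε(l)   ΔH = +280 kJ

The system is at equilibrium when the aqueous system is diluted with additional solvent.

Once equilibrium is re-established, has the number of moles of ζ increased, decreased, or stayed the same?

Dilution lowers every aqueous concentration by the same factor. Δn_aq = 0 − 1 = -1, so the system shifts toward the side with more dissolved moles — to the left.
The net shift is to the left. ζ is a reactant, so its amount increases.

increases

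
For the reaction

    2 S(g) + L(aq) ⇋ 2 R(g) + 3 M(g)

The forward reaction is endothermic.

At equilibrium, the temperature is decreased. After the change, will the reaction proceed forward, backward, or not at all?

left

The forward reaction is endothermic. Lowering T favours the exothermic direction — shift to the left.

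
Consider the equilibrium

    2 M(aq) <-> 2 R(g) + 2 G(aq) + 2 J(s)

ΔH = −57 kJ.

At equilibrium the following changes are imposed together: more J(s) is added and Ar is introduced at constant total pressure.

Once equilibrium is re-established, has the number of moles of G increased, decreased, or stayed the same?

J is a pure solid; its activity is 1 regardless of amount, so Q is unaffected — no shift from this change.
Adding inert gas at constant total pressure expands the volume and lowers every reacting partial pressure. With Δn_gas = 2 − 0 = +2, Q moves away from K toward the side with fewer gas moles, so the system shifts toward the side with more gas moles — to the right.
The net shift is to the right. G is a product, so its amount increases.

increases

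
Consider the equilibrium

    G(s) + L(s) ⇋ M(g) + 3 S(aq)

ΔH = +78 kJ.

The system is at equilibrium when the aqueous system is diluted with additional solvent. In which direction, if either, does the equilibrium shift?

right

Dilution lowers every aqueous concentration by the same factor. Δn_aq = 3 − 0 = +3, so the system shifts toward the side with more dissolved moles — to the right.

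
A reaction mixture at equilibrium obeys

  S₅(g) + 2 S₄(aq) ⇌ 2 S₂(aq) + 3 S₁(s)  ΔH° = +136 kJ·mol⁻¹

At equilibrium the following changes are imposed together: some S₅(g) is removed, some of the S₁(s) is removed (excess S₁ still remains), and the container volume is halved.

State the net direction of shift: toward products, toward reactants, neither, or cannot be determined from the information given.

cannot be determined

Removing S₅ (g), a reactant, drives the reaction to the left.
S₁ is a pure solid; its activity is 1 regardless of amount, so Q is unaffected — no shift from this change.
Gas moles: reactants 1, products 0 (Δn_gas = -1). Compression shifts the system toward the side with fewer moles of gas — to the right.
The individual effects push in opposite directions; without quantitative information the net direction cannot be determined.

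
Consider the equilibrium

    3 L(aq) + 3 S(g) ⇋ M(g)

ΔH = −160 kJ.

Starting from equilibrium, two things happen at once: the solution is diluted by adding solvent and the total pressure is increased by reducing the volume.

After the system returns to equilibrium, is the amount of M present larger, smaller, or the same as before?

cannot be determined

Dilution lowers every aqueous concentration by the same factor. Δn_aq = 0 − 3 = -3, so the system shifts toward the side with more dissolved moles — to the left.
Gas moles: reactants 3, products 1 (Δn_gas = -2). Compression shifts the system toward the side with fewer moles of gas — to the right.
The two effects oppose each other, so the net shift — and hence the change in M — cannot be determined from the given information.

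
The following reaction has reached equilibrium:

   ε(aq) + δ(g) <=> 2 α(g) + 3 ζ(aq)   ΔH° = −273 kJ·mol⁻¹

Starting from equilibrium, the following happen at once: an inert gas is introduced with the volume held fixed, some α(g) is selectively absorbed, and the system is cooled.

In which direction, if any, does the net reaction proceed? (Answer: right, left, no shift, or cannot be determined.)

At constant volume, adding an inert gas leaves every reacting species' partial pressure unchanged, so Q is unchanged — no shift from this change.
Removing α (g), a product, drives the reaction to the right.
The forward reaction is exothermic. Lowering T favours the exothermic direction — shift to the right.
Only the nonzero effect(s) matter; the net shift is to the right.

right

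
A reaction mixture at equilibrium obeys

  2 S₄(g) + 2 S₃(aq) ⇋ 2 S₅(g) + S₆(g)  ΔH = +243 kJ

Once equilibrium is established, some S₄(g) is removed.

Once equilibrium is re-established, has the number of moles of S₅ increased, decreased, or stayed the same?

Removing S₄ (g), a reactant, drives the reaction to the left.
The net shift is to the left. S₅ is a product, so its amount decreases.

decreases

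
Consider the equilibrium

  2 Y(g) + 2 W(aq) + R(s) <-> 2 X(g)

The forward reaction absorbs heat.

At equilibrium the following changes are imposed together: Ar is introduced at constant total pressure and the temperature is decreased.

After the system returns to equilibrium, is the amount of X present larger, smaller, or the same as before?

Adding inert gas at constant total pressure expands the volume, scaling every reacting partial pressure by the same factor. Δn_gas = 2 − 2 = 0, so Q is unchanged — no shift.
The forward reaction is endothermic. Lowering T favours the exothermic direction — shift to the left.
The net shift is to the left. X is a product, so its amount decreases.

decreases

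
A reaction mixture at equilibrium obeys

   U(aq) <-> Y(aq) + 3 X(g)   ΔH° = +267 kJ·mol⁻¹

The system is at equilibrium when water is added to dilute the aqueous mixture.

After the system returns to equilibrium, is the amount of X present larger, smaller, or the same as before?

Dilution scales every aqueous concentration by the same factor. Δn_aq = 1 − 1 = 0, so Q is unchanged — no shift.
No net shift occurs, so the amount of X is unchanged.

unchanged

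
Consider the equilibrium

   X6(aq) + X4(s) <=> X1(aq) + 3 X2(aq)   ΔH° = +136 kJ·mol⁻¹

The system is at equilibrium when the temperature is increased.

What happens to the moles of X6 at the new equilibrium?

The forward reaction is endothermic. Raising T favours the endothermic direction — shift to the right.
The net shift is to the right. X6 is a reactant, so its amount decreases.

decreases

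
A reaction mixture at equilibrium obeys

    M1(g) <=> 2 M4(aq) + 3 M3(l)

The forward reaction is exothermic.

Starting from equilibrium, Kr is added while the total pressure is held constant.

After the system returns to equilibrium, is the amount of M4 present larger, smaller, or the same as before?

Adding inert gas at constant total pressure expands the volume and lowers every reacting partial pressure. With Δn_gas = 0 − 1 = -1, Q moves away from K toward the side with fewer gas moles, so the system shifts toward the side with more gas moles — to the left.
The net shift is to the left. M4 is a product, so its amount decreases.

decreases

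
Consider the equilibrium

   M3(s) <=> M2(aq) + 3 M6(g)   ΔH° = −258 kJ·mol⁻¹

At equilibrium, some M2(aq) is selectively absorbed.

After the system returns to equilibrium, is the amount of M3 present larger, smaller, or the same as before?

decreases

Removing M2 (aq), a product, drives the reaction to the right.
The net shift is to the right. M3 is a reactant, so its amount decreases.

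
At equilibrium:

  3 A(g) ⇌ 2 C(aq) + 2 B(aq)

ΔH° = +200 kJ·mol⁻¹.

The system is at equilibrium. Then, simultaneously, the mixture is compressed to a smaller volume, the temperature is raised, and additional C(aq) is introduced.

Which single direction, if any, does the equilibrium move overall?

Gas moles: reactants 3, products 0 (Δn_gas = -3). Compression shifts the system toward the side with fewer moles of gas — to the right.
The forward reaction is endothermic. Raising T favours the endothermic direction — shift to the right.
Adding C (aq), a product, drives the reaction to the left.
The individual effects push in opposite directions; without quantitative information the net direction cannot be determined.

cannot be determined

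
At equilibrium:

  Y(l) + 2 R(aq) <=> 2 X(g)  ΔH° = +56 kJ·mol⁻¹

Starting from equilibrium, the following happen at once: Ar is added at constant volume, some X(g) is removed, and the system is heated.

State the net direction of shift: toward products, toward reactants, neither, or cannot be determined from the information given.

At constant volume, adding an inert gas leaves every reacting species' partial pressure unchanged, so Q is unchanged — no shift from this change.
Removing X (g), a product, drives the reaction to the right.
The forward reaction is endothermic. Raising T favours the endothermic direction — shift to the right.
Only the nonzero effect(s) matter; the net shift is to the right.

right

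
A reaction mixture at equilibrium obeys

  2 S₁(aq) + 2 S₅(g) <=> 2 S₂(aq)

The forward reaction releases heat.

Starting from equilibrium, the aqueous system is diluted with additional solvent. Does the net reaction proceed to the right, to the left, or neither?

no shift

Dilution scales every aqueous concentration by the same factor. Δn_aq = 2 − 2 = 0, so Q is unchanged — no shift.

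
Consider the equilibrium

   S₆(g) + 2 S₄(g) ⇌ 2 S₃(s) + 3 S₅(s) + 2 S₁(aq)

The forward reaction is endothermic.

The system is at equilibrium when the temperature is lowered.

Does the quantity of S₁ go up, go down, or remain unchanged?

The forward reaction is endothermic. Lowering T favours the exothermic direction — shift to the left.
The net shift is to the left. S₁ is a product, so its amount decreases.

decreases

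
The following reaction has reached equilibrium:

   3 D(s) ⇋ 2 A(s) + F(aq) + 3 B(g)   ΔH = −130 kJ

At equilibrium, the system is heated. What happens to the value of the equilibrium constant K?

K depends on temperature via the van 't Hoff relation. The forward reaction is exothermic, so raising T decreases K.

decreases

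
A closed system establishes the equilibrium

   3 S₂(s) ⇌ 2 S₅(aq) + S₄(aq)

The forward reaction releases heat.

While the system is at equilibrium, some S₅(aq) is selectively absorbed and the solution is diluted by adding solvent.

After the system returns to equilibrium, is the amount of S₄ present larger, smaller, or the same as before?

increases

Removing S₅ (aq), a product, drives the reaction to the right.
Dilution lowers every aqueous concentration by the same factor. Δn_aq = 3 − 0 = +3, so the system shifts toward the side with more dissolved moles — to the right.
The net shift is to the right. S₄ is a product, so its amount increases.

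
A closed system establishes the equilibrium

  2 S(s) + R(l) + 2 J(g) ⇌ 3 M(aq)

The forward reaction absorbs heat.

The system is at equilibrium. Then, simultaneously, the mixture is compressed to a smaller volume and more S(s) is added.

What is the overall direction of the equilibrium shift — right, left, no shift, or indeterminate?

right

Gas moles: reactants 2, products 0 (Δn_gas = -2). Compression shifts the system toward the side with fewer moles of gas — to the right.
S is a pure solid; its activity is 1 regardless of amount, so Q is unaffected — no shift from this change.
Only the nonzero effect(s) matter; the net shift is to the right.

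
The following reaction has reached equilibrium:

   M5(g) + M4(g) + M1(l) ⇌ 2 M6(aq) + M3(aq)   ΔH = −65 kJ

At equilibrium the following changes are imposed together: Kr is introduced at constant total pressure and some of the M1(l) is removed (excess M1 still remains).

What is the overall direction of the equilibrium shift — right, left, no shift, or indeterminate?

left

Adding inert gas at constant total pressure expands the volume and lowers every reacting partial pressure. With Δn_gas = 0 − 2 = -2, Q moves away from K toward the side with fewer gas moles, so the system shifts toward the side with more gas moles — to the left.
M1 is a pure liquid; its activity is 1 regardless of amount, so Q is unaffected — no shift from this change.
Only the nonzero effect(s) matter; the net shift is to the left.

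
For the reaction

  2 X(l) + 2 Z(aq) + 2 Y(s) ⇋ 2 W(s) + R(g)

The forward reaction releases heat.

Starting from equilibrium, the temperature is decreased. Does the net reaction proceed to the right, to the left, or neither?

right

The forward reaction is exothermic. Lowering T favours the exothermic direction — shift to the right.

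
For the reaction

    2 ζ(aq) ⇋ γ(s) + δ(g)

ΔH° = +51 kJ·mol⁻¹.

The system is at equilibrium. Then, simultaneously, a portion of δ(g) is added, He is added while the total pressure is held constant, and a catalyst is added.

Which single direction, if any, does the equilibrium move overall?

Adding δ (g), a product, drives the reaction to the left.
Adding inert gas at constant total pressure expands the volume and lowers every reacting partial pressure. With Δn_gas = 1 − 0 = +1, Q moves away from K toward the side with fewer gas moles, so the system shifts toward the side with more gas moles — to the right.
A catalyst speeds both forward and reverse rates equally; it changes neither Q nor K — no shift from this change.
The individual effects push in opposite directions; without quantitative information the net direction cannot be determined.

cannot be determined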